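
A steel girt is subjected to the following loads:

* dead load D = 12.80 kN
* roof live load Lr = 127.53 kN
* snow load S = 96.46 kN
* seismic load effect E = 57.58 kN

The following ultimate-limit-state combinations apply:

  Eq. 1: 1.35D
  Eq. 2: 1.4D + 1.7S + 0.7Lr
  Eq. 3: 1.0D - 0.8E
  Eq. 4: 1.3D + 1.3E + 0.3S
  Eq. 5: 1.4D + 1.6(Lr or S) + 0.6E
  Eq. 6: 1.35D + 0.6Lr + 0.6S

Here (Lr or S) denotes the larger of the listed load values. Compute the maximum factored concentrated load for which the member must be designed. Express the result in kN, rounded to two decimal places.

271.17 kN

(Lr or S) → Lr = 127.53 kN.
Eq. 1: 1.35(12.80) = 17.28
Eq. 2: 1.4(12.80) + 1.7(96.46) + 0.7(127.53) = 17.92 + 163.98 + 89.27 = 271.17
Eq. 3: 1.0(12.80) - 0.8(57.58) = 12.80 - 46.06 = -33.26
Eq. 4: 1.3(12.80) + 1.3(57.58) + 0.3(96.46) = 16.64 + 74.85 + 28.94 = 120.43
Eq. 5: 1.4(12.80) + 1.6(127.53) + 0.6(57.58) = 17.92 + 204.05 + 34.55 = 256.52
Eq. 6: 1.35(12.80) + 0.6(127.53) + 0.6(96.46) = 151.67
Combination 2 governs: P_u = 271.17 kN.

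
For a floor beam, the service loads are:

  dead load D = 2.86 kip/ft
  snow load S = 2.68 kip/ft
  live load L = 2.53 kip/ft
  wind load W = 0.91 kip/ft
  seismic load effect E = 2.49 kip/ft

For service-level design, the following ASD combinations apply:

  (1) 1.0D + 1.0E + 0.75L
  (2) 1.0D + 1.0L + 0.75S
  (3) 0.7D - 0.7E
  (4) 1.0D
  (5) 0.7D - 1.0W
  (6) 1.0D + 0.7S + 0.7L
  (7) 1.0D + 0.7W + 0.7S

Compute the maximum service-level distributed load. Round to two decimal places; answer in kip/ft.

(1) 1.0(2.86) + 1.0(2.49) + 0.75(2.53) = 7.25
(2) 1.0(2.86) + 1.0(2.53) + 0.75(2.68) = 7.40
(3) 0.7(2.86) - 0.7(2.49) = 0.26
(4) 1.0(2.86) = 2.86
(5) 0.7(2.86) - 1.0(0.91) = 1.09
(6) 1.0(2.86) + 0.7(2.68) + 0.7(2.53) = 6.51
(7) 1.0(2.86) + 0.7(0.91) + 0.7(2.68) = 5.37
Maximum is from combination 2.

7.40 kip/ft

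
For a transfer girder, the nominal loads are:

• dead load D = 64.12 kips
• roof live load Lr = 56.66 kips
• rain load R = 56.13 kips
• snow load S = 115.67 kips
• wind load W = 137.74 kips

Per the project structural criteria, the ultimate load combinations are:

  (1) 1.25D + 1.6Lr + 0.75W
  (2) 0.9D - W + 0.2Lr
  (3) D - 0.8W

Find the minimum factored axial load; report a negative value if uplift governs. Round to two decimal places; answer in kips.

(1) 1.25(64.12) + 1.6(56.66) + 0.75(137.74) = 274.11
(2) 0.9(64.12) - 1.0(137.74) + 0.2(56.66) = -68.70
(3) 1.0(64.12) - 0.8(137.74) = -46.07
Combination 2 gives the minimum: -68.70 kips.

-68.70 kips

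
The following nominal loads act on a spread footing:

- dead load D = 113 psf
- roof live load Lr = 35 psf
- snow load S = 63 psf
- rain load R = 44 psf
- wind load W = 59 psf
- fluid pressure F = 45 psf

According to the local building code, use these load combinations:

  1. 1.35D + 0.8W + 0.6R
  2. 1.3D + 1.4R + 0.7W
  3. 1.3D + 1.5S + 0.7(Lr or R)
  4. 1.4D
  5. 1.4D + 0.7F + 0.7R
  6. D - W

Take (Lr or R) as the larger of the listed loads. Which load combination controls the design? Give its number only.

(Lr or R) → R = 44 psf.
1. 1.35(113) + 0.8(59) + 0.6(44) = 152.6 + 47.2 + 26.4 = 226.2
2. 1.3(113) + 1.4(44) + 0.7(59) = 146.9 + 61.6 + 41.3 = 249.8
3. 1.3(113) + 1.5(63) + 0.7(44) = 146.9 + 94.5 + 30.8 = 272.2
4. 1.4(113) = 158.2
5. 1.4(113) + 0.7(45) + 0.7(44) = 158.2 + 31.5 + 30.8 = 220.5
6. 1.0(113) - 1.0(59) = 113.0 - 59.0 = 54.0
The largest value is 272.2 psf from combination 3.

Combination 3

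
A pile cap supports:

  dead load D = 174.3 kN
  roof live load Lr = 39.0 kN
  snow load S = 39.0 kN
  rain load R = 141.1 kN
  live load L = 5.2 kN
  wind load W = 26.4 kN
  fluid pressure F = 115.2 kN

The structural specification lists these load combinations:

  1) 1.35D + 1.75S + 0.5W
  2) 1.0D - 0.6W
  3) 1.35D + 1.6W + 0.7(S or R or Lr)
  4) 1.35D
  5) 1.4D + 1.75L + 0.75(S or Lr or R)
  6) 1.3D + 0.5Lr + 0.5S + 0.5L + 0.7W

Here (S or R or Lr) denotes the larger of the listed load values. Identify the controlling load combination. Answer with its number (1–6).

(S or R or Lr) → R = 141.1 kN; (S or Lr or R) → R = 141.1 kN.
1) 1.35(174.3) + 1.75(39.0) + 0.5(26.4) = 316.8
2) 1.0(174.3) - 0.6(26.4) = 158.5
3) 1.35(174.3) + 1.6(26.4) + 0.7(141.1) = 376.3
4) 1.35(174.3) = 235.3
5) 1.4(174.3) + 1.75(5.2) + 0.75(141.1) = 358.9
6) 1.3(174.3) + 0.5(39.0) + 0.5(39.0) + 0.5(5.2) + 0.7(26.4) = 286.7
The largest value is 376.3 kN from combination 3.

Combination 3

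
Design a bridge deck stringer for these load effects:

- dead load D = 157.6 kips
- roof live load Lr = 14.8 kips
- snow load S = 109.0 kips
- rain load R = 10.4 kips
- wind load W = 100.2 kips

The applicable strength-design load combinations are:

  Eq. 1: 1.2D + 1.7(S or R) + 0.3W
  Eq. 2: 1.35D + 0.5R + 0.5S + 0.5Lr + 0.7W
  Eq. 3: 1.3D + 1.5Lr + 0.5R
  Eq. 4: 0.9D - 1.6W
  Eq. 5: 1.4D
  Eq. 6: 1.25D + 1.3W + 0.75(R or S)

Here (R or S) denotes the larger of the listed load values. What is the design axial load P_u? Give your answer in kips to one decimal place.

409.0 kips

(S or R) → S = 109.0 kips; (R or S) → S = 109.0 kips.
Eq. 1: 1.2(157.6) + 1.7(109.0) + 0.3(100.2) = 189.1 + 185.3 + 30.1 = 404.5
Eq. 2: 1.35(157.6) + 0.5(10.4) + 0.5(109.0) + 0.5(14.8) + 0.7(100.2) = 212.8 + 5.2 + 54.5 + 7.4 + 70.1 = 350.0
Eq. 3: 1.3(157.6) + 1.5(14.8) + 0.5(10.4) = 204.9 + 22.2 + 5.2 = 232.3
Eq. 4: 0.9(157.6) - 1.6(100.2) = 141.8 - 160.3 = -18.5
Eq. 5: 1.4(157.6) = 220.6
Eq. 6: 1.25(157.6) + 1.3(100.2) + 0.75(109.0) = 409.0
Combination 6 governs: P_u = 409.0 kips.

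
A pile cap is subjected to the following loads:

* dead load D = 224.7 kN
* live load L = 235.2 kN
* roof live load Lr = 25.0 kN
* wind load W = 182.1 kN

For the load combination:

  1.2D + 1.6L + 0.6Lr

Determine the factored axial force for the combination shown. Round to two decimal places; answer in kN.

660.96 kN

1.2(224.7) + 1.6(235.2) + 0.6(25.0) = 660.96
N_u = 660.96 kN.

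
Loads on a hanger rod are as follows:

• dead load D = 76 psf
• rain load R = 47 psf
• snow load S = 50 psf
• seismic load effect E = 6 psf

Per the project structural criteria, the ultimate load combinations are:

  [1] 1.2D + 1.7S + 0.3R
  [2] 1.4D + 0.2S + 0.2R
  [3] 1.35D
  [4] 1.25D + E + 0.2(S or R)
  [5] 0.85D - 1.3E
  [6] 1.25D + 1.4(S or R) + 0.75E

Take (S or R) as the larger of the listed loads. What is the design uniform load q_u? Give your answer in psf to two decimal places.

(S or R) → S = 50 psf.
[1] 1.2(76) + 1.7(50) + 0.3(47) = 190.30
[2] 1.4(76) + 0.2(50) + 0.2(47) = 125.80
[3] 1.35(76) = 102.60
[4] 1.25(76) + 1.0(6) + 0.2(50) = 111.00
[5] 0.85(76) - 1.3(6) = 56.80
[6] 1.25(76) + 1.4(50) + 0.75(6) = 169.50
Maximum is from combination 1.

190.30 psf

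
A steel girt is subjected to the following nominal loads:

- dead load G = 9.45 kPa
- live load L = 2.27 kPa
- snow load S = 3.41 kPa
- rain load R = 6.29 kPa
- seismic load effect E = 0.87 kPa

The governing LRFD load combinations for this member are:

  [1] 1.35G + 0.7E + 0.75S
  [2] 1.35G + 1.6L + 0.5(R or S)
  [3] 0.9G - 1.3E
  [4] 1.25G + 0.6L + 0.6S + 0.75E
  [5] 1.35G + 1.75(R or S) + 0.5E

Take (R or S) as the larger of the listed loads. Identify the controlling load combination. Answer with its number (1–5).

(R or S) → R = 6.29 kPa.
[1] 1.35(9.45) + 0.7(0.87) + 0.75(3.41) = 15.92
[2] 1.35(9.45) + 1.6(2.27) + 0.5(6.29) = 19.53
[3] 0.9(9.45) - 1.3(0.87) = 7.37
[4] 1.25(9.45) + 0.6(2.27) + 0.6(3.41) + 0.75(0.87) = 11.81 + 1.36 + 2.05 + 0.65 = 15.87
[5] 1.35(9.45) + 1.75(6.29) + 0.5(0.87) = 24.20
The largest value is 24.20 kPa from combination 5.

Combination 5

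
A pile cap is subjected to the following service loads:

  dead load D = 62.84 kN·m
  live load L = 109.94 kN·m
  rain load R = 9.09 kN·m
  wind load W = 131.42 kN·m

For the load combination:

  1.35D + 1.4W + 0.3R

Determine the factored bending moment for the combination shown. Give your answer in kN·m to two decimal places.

271.55 kN·m

1.35(62.84) + 1.4(131.42) + 0.3(9.09) = 84.83 + 183.99 + 2.73 = 271.55
M_u = 271.55 kN·m.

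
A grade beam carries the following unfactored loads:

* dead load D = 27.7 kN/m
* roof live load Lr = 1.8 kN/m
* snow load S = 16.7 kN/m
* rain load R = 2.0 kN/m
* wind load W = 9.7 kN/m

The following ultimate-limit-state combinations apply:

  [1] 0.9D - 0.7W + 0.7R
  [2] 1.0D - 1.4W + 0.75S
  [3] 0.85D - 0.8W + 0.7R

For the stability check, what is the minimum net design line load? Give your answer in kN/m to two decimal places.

[1] 0.9(27.7) - 0.7(9.7) + 0.7(2.0) = 19.54
[2] 1.0(27.7) - 1.4(9.7) + 0.75(16.7) = 26.65
[3] 0.85(27.7) - 0.8(9.7) + 0.7(2.0) = 17.19
Combination 3 gives the minimum: 17.19 kN/m.

17.19 kN/m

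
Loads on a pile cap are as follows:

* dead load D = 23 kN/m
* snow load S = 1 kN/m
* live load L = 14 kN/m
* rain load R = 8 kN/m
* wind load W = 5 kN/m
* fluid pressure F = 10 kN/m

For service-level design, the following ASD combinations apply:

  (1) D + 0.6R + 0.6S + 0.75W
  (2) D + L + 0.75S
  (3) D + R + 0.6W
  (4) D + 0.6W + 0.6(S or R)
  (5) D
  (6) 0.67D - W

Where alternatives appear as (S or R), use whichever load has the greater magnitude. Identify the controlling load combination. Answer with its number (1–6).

Combination 2

(S or R) → R = 8 kN/m.
(1) 1.0(23) + 0.6(8) + 0.6(1) + 0.75(5) = 32.2
(2) 1.0(23) + 1.0(14) + 0.75(1) = 37.8
(3) 1.0(23) + 1.0(8) + 0.6(5) = 34.0
(4) 1.0(23) + 0.6(5) + 0.6(8) = 30.8
(5) 1.0(23) = 23.0
(6) 0.67(23) - 1.0(5) = 10.4
The largest value is 37.8 kN/m from combination 2.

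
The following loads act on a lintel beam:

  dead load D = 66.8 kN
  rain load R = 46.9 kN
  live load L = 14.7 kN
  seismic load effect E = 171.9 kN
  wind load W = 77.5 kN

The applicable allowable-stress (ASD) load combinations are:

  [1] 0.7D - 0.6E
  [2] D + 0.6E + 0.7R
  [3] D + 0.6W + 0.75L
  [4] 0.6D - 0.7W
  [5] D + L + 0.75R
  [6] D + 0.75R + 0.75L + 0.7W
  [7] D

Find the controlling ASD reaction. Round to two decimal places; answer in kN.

[1] 0.7(66.8) - 0.6(171.9) = 46.76 - 103.14 = -56.38
[2] 1.0(66.8) + 0.6(171.9) + 0.7(46.9) = 66.80 + 103.14 + 32.83 = 202.77
[3] 1.0(66.8) + 0.6(77.5) + 0.75(14.7) = 66.80 + 46.50 + 11.03 = 124.33
[4] 0.6(66.8) - 0.7(77.5) = 40.08 - 54.25 = -14.17
[5] 1.0(66.8) + 1.0(14.7) + 0.75(46.9) = 66.80 + 14.70 + 35.18 = 116.68
[6] 1.0(66.8) + 0.75(46.9) + 0.75(14.7) + 0.7(77.5) = 167.25
[7] 1.0(66.8) = 66.80
The controlling combination is 2, giving 202.77 kN.

202.77 kN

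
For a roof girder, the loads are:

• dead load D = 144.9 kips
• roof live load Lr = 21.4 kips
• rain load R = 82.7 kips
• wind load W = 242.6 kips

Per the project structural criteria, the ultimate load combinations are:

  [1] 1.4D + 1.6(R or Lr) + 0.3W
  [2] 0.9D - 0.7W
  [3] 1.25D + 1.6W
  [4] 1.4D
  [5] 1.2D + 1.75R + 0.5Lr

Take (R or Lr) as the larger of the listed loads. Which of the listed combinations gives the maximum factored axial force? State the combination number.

(R or Lr) → R = 82.7 kips.
[1] 1.4(144.9) + 1.6(82.7) + 0.3(242.6) = 202.9 + 132.3 + 72.8 = 408.0
[2] 0.9(144.9) - 0.7(242.6) = 130.4 - 169.8 = -39.4
[3] 1.25(144.9) + 1.6(242.6) = 181.1 + 388.2 = 569.3
[4] 1.4(144.9) = 202.9
[5] 1.2(144.9) + 1.75(82.7) + 0.5(21.4) = 173.9 + 144.7 + 10.7 = 329.3
The largest value is 569.3 kips from combination 3.

Combination 3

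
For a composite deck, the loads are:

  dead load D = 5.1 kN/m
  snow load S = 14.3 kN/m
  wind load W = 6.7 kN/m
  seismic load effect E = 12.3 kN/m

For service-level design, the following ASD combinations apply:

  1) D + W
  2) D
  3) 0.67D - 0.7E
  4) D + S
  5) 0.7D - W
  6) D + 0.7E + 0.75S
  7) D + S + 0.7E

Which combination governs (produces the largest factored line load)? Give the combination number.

Combination 7

1) 1.0(5.1) + 1.0(6.7) = 5.10 + 6.70 = 11.80
2) 1.0(5.1) = 5.10
3) 0.67(5.1) - 0.7(12.3) = 3.42 - 8.61 = -5.19
4) 1.0(5.1) + 1.0(14.3) = 5.10 + 14.30 = 19.40
5) 0.7(5.1) - 1.0(6.7) = 3.57 - 6.70 = -3.13
6) 1.0(5.1) + 0.7(12.3) + 0.75(14.3) = 5.10 + 8.61 + 10.73 = 24.44
7) 1.0(5.1) + 1.0(14.3) + 0.7(12.3) = 5.10 + 14.30 + 8.61 = 28.01
The largest value is 28.01 kN/m from combination 7.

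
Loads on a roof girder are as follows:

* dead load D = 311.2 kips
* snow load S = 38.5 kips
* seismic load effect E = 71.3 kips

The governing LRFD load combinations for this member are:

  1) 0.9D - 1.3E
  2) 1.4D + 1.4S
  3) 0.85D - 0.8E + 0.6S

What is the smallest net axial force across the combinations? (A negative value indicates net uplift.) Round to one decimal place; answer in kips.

187.4 kips

1) 0.9(311.2) - 1.3(71.3) = 187.4
2) 1.4(311.2) + 1.4(38.5) = 489.6
3) 0.85(311.2) - 0.8(71.3) + 0.6(38.5) = 230.6
Combination 1 gives the minimum: 187.4 kips.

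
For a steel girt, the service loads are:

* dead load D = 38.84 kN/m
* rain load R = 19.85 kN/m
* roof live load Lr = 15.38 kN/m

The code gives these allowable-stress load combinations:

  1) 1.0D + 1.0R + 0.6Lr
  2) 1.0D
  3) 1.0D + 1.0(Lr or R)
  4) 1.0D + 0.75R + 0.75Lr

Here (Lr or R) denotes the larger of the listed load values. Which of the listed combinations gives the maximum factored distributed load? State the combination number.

Combination 1

(Lr or R) → R = 19.85 kN/m.
1) 1.0(38.84) + 1.0(19.85) + 0.6(15.38) = 38.84 + 19.85 + 9.23 = 67.92
2) 1.0(38.84) = 38.84
3) 1.0(38.84) + 1.0(19.85) = 38.84 + 19.85 = 58.69
4) 1.0(38.84) + 0.75(19.85) + 0.75(15.38) = 65.26
The largest value is 67.92 kN/m from combination 1.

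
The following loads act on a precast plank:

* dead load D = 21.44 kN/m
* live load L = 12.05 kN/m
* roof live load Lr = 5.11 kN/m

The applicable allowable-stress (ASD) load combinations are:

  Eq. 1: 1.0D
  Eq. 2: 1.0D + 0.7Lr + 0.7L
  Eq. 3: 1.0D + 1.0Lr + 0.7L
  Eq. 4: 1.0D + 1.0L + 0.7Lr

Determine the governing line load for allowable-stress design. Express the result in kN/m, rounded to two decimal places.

Eq. 1: 1.0(21.44) = 21.44
Eq. 2: 1.0(21.44) + 0.7(5.11) + 0.7(12.05) = 33.45
Eq. 3: 1.0(21.44) + 1.0(5.11) + 0.7(12.05) = 34.99
Eq. 4: 1.0(21.44) + 1.0(12.05) + 0.7(5.11) = 37.07
Combination 4 governs: w = 37.07 kN/m.

37.07 kN/m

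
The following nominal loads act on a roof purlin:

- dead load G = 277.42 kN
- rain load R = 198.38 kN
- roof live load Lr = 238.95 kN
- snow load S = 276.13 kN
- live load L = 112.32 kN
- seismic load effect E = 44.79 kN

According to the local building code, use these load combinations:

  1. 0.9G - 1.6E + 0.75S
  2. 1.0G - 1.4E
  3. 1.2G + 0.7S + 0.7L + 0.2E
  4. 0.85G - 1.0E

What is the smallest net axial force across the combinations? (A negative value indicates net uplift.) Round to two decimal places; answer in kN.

1. 0.9(277.42) - 1.6(44.79) + 0.75(276.13) = 385.11
2. 1.0(277.42) - 1.4(44.79) = 277.42 - 62.71 = 214.71
3. 1.2(277.42) + 0.7(276.13) + 0.7(112.32) + 0.2(44.79) = 613.78
4. 0.85(277.42) - 1.0(44.79) = 235.81 - 44.79 = 191.02
Combination 4 gives the minimum: 191.02 kN.

191.02 kN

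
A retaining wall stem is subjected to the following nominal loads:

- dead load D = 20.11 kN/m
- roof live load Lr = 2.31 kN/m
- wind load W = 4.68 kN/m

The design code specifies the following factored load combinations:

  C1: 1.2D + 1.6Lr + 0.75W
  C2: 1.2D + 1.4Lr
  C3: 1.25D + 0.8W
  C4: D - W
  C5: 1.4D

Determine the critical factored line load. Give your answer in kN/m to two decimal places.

C1: 1.2(20.11) + 1.6(2.31) + 0.75(4.68) = 31.34
C2: 1.2(20.11) + 1.4(2.31) = 27.37
C3: 1.25(20.11) + 0.8(4.68) = 28.88
C4: 1.0(20.11) - 1.0(4.68) = 15.43
C5: 1.4(20.11) = 28.15
Maximum is from combination 1.

31.34 kN/m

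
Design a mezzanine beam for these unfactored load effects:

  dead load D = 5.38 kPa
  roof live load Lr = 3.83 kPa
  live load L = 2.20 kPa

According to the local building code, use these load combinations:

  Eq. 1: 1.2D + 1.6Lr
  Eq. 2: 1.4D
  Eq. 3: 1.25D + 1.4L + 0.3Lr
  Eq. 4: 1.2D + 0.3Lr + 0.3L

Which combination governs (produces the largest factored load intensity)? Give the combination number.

Eq. 1: 1.2(5.38) + 1.6(3.83) = 12.58
Eq. 2: 1.4(5.38) = 7.53
Eq. 3: 1.25(5.38) + 1.4(2.20) + 0.3(3.83) = 10.95
Eq. 4: 1.2(5.38) + 0.3(3.83) + 0.3(2.20) = 6.46 + 1.15 + 0.66 = 8.27
The largest value is 12.58 kPa from combination 1.

Combination 1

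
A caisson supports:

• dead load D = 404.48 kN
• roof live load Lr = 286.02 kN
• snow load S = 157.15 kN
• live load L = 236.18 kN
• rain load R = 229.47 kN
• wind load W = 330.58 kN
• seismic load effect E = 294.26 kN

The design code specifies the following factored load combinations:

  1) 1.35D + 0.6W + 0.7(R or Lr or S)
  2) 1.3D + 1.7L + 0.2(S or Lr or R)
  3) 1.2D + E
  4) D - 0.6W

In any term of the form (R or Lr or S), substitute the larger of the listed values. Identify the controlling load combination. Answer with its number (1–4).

(R or Lr or S) → Lr = 286.02 kN; (S or Lr or R) → Lr = 286.02 kN.
1) 1.35(404.48) + 0.6(330.58) + 0.7(286.02) = 546.05 + 198.35 + 200.21 = 944.61
2) 1.3(404.48) + 1.7(236.18) + 0.2(286.02) = 525.82 + 401.51 + 57.20 = 984.53
3) 1.2(404.48) + 1.0(294.26) = 485.38 + 294.26 = 779.64
4) 1.0(404.48) - 0.6(330.58) = 404.48 - 198.35 = 206.13
The largest value is 984.53 kN from combination 2.

Combination 2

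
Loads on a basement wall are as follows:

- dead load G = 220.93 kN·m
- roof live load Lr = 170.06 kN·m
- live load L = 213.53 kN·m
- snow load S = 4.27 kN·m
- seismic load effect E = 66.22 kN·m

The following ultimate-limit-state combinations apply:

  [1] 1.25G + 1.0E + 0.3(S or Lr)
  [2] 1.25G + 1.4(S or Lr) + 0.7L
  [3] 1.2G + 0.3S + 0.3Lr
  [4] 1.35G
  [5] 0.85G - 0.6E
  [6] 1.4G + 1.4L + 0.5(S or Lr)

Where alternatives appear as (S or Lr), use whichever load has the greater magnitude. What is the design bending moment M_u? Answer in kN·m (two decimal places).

693.27 kN·m

(S or Lr) → Lr = 170.06 kN·m.
[1] 1.25(220.93) + 1.0(66.22) + 0.3(170.06) = 393.40
[2] 1.25(220.93) + 1.4(170.06) + 0.7(213.53) = 663.72
[3] 1.2(220.93) + 0.3(4.27) + 0.3(170.06) = 317.42
[4] 1.35(220.93) = 298.26
[5] 0.85(220.93) - 0.6(66.22) = 148.06
[6] 1.4(220.93) + 1.4(213.53) + 0.5(170.06) = 693.27
Combination 6 governs: M_u = 693.27 kN·m.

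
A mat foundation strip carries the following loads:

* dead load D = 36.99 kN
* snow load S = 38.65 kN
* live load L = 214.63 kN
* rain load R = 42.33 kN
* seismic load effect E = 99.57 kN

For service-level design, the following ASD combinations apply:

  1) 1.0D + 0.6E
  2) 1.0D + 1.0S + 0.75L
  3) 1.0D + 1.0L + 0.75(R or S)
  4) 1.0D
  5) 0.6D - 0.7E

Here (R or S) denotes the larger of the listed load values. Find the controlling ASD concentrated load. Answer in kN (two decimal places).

(R or S) → R = 42.33 kN.
1) 1.0(36.99) + 0.6(99.57) = 96.73
2) 1.0(36.99) + 1.0(38.65) + 0.75(214.63) = 236.61
3) 1.0(36.99) + 1.0(214.63) + 0.75(42.33) = 283.37
4) 1.0(36.99) = 36.99
5) 0.6(36.99) - 0.7(99.57) = -47.51
Combination 3 governs: P = 283.37 kN.

283.37 kN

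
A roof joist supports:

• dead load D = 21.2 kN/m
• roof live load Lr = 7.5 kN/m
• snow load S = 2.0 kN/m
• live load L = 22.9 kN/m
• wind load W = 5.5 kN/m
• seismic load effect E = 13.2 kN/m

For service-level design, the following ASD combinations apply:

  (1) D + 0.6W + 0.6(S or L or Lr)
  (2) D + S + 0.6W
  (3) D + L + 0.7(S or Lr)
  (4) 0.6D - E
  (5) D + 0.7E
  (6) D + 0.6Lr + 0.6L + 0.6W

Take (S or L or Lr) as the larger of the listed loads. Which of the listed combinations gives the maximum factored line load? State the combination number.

Combination 3

(S or L or Lr) → L = 22.9 kN/m; (S or Lr) → Lr = 7.5 kN/m.
(1) 1.0(21.2) + 0.6(5.5) + 0.6(22.9) = 21.2 + 3.3 + 13.7 = 38.2
(2) 1.0(21.2) + 1.0(2.0) + 0.6(5.5) = 21.2 + 2.0 + 3.3 = 26.5
(3) 1.0(21.2) + 1.0(22.9) + 0.7(7.5) = 21.2 + 22.9 + 5.3 = 49.4
(4) 0.6(21.2) - 1.0(13.2) = 12.7 - 13.2 = -0.5
(5) 1.0(21.2) + 0.7(13.2) = 21.2 + 9.2 = 30.4
(6) 1.0(21.2) + 0.6(7.5) + 0.6(22.9) + 0.6(5.5) = 21.2 + 4.5 + 13.7 + 3.3 = 42.7
The largest value is 49.4 kN/m from combination 3.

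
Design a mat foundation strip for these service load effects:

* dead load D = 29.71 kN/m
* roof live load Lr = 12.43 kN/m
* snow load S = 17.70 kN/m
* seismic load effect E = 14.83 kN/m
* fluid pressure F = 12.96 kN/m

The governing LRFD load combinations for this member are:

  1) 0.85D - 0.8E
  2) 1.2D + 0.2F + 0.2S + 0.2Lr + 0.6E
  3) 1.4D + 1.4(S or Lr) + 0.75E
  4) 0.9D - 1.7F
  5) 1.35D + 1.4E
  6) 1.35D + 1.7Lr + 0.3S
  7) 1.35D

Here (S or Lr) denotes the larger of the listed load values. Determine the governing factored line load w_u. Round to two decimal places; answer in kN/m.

(S or Lr) → S = 17.70 kN/m.
1) 0.85(29.71) - 0.8(14.83) = 25.25 - 11.86 = 13.39
2) 1.2(29.71) + 0.2(12.96) + 0.2(17.70) + 0.2(12.43) + 0.6(14.83) = 35.65 + 2.59 + 3.54 + 2.49 + 8.90 = 53.17
3) 1.4(29.71) + 1.4(17.70) + 0.75(14.83) = 77.50
4) 0.9(29.71) - 1.7(12.96) = 26.74 - 22.03 = 4.71
5) 1.35(29.71) + 1.4(14.83) = 40.11 + 20.76 = 60.87
6) 1.35(29.71) + 1.7(12.43) + 0.3(17.70) = 40.11 + 21.13 + 5.31 = 66.55
7) 1.35(29.71) = 40.11
Maximum is from combination 3.

77.50 kN/m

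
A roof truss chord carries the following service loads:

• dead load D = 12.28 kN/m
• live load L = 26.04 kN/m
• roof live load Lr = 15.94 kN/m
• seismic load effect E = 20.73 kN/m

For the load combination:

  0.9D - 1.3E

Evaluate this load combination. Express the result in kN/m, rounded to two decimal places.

-15.90 kN/m

0.9(12.28) - 1.3(20.73) = 11.05 - 26.95 = -15.90
w_u = -15.90 kN/m.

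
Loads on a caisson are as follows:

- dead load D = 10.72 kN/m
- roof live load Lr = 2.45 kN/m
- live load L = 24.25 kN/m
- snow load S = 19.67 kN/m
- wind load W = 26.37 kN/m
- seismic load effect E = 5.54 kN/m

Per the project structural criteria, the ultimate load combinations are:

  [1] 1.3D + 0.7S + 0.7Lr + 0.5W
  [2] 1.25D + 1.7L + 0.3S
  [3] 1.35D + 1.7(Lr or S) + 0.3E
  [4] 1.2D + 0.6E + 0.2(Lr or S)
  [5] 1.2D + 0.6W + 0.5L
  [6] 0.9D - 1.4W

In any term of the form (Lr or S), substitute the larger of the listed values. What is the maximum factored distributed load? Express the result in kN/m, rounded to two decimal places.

(Lr or S) → S = 19.67 kN/m.
[1] 1.3(10.72) + 0.7(19.67) + 0.7(2.45) + 0.5(26.37) = 42.61
[2] 1.25(10.72) + 1.7(24.25) + 0.3(19.67) = 13.40 + 41.23 + 5.90 = 60.53
[3] 1.35(10.72) + 1.7(19.67) + 0.3(5.54) = 14.47 + 33.44 + 1.66 = 49.57
[4] 1.2(10.72) + 0.6(5.54) + 0.2(19.67) = 20.12
[5] 1.2(10.72) + 0.6(26.37) + 0.5(24.25) = 12.86 + 15.82 + 12.13 = 40.81
[6] 0.9(10.72) - 1.4(26.37) = 9.65 - 36.92 = -27.27
Maximum is from combination 2.

60.53 kN/m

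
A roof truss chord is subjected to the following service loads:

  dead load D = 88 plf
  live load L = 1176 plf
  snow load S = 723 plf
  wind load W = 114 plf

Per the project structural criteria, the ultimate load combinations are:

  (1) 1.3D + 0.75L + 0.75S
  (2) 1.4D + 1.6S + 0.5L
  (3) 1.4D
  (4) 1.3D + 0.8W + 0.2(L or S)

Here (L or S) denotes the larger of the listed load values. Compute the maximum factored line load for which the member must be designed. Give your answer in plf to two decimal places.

(L or S) → L = 1176 plf.
(1) 1.3(88) + 0.75(1176) + 0.75(723) = 114.40 + 882.00 + 542.25 = 1538.65
(2) 1.4(88) + 1.6(723) + 0.5(1176) = 123.20 + 1156.80 + 588.00 = 1868.00
(3) 1.4(88) = 123.20
(4) 1.3(88) + 0.8(114) + 0.2(1176) = 114.40 + 91.20 + 235.20 = 440.80
The controlling combination is 2, giving 1868.00 plf.

1868.00 plf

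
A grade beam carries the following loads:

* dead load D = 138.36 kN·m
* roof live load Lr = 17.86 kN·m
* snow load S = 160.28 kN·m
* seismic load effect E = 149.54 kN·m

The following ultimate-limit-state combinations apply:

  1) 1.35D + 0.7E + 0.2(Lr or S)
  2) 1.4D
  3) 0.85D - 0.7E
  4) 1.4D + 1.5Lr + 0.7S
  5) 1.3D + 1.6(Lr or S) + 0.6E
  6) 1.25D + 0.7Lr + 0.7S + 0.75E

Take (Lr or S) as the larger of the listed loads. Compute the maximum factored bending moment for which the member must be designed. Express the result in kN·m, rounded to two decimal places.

526.04 kN·m

(Lr or S) → S = 160.28 kN·m.
1) 1.35(138.36) + 0.7(149.54) + 0.2(160.28) = 323.52
2) 1.4(138.36) = 193.70
3) 0.85(138.36) - 0.7(149.54) = 117.61 - 104.68 = 12.93
4) 1.4(138.36) + 1.5(17.86) + 0.7(160.28) = 193.70 + 26.79 + 112.20 = 332.69
5) 1.3(138.36) + 1.6(160.28) + 0.6(149.54) = 179.87 + 256.45 + 89.72 = 526.04
6) 1.25(138.36) + 0.7(17.86) + 0.7(160.28) + 0.75(149.54) = 409.80
Combination 5 governs: M_u = 526.04 kN·m.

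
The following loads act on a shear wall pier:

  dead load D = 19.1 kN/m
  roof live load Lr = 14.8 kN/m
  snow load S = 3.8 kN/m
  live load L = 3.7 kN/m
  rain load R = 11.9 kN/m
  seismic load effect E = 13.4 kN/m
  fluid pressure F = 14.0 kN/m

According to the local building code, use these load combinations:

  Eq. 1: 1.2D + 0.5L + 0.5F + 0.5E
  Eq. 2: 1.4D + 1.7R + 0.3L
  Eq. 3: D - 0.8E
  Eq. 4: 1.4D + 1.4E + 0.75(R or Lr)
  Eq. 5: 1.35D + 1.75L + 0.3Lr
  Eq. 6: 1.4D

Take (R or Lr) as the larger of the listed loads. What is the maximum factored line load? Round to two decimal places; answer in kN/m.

56.60 kN/m

(R or Lr) → Lr = 14.8 kN/m.
Eq. 1: 1.2(19.1) + 0.5(3.7) + 0.5(14.0) + 0.5(13.4) = 22.92 + 1.85 + 7.00 + 6.70 = 38.47
Eq. 2: 1.4(19.1) + 1.7(11.9) + 0.3(3.7) = 26.74 + 20.23 + 1.11 = 48.08
Eq. 3: 1.0(19.1) - 0.8(13.4) = 19.10 - 10.72 = 8.38
Eq. 4: 1.4(19.1) + 1.4(13.4) + 0.75(14.8) = 26.74 + 18.76 + 11.10 = 56.60
Eq. 5: 1.35(19.1) + 1.75(3.7) + 0.3(14.8) = 36.70
Eq. 6: 1.4(19.1) = 26.74
The controlling combination is 4, giving 56.60 kN/m.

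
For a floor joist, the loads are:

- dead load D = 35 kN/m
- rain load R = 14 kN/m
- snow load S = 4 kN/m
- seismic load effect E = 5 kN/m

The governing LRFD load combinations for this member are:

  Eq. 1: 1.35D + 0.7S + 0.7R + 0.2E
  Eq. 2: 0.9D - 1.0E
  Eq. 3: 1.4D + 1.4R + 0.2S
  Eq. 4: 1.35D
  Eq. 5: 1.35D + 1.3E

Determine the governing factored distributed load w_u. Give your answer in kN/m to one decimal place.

Eq. 1: 1.35(35) + 0.7(4) + 0.7(14) + 0.2(5) = 47.3 + 2.8 + 9.8 + 1.0 = 60.9
Eq. 2: 0.9(35) - 1.0(5) = 31.5 - 5.0 = 26.5
Eq. 3: 1.4(35) + 1.4(14) + 0.2(4) = 49.0 + 19.6 + 0.8 = 69.4
Eq. 4: 1.35(35) = 47.3
Eq. 5: 1.35(35) + 1.3(5) = 47.3 + 6.5 = 53.8
Maximum is from combination 3.

69.4 kN/m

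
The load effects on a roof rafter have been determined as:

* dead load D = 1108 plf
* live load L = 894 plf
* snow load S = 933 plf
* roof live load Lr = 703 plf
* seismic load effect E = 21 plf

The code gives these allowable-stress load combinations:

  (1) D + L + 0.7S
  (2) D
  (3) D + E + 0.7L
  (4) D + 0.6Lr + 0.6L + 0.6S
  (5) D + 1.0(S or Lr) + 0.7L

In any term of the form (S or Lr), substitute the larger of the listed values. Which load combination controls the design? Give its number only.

Combination 5

(S or Lr) → S = 933 plf.
(1) 1.0(1108) + 1.0(894) + 0.7(933) = 1108.00 + 894.00 + 653.10 = 2655.10
(2) 1.0(1108) = 1108.00
(3) 1.0(1108) + 1.0(21) + 0.7(894) = 1108.00 + 21.00 + 625.80 = 1754.80
(4) 1.0(1108) + 0.6(703) + 0.6(894) + 0.6(933) = 1108.00 + 421.80 + 536.40 + 559.80 = 2626.00
(5) 1.0(1108) + 1.0(933) + 0.7(894) = 1108.00 + 933.00 + 625.80 = 2666.80
The largest value is 2666.80 plf from combination 5.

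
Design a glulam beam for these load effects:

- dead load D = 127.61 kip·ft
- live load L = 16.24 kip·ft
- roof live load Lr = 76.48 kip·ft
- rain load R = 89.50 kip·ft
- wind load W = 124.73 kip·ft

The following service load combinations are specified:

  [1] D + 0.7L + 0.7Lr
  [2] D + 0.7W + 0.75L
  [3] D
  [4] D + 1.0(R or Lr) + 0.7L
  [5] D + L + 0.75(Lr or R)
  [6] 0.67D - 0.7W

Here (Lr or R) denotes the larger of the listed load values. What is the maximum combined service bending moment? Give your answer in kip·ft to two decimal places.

228.48 kip·ft

(R or Lr) → R = 89.50 kip·ft; (Lr or R) → R = 89.50 kip·ft.
[1] 1.0(127.61) + 0.7(16.24) + 0.7(76.48) = 192.51
[2] 1.0(127.61) + 0.7(124.73) + 0.75(16.24) = 127.61 + 87.31 + 12.18 = 227.10
[3] 1.0(127.61) = 127.61
[4] 1.0(127.61) + 1.0(89.50) + 0.7(16.24) = 127.61 + 89.50 + 11.37 = 228.48
[5] 1.0(127.61) + 1.0(16.24) + 0.75(89.50) = 127.61 + 16.24 + 67.13 = 210.98
[6] 0.67(127.61) - 0.7(124.73) = 85.50 - 87.31 = -1.81
Combination 4 governs: M = 228.48 kip·ft.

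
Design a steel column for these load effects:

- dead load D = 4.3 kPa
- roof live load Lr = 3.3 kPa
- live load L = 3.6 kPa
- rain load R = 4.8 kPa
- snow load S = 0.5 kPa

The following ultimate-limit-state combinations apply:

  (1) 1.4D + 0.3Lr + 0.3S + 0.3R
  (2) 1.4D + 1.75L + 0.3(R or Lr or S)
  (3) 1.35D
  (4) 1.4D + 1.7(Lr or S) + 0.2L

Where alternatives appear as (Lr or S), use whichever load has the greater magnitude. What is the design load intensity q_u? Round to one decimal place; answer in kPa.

(R or Lr or S) → R = 4.8 kPa; (Lr or S) → Lr = 3.3 kPa.
(1) 1.4(4.3) + 0.3(3.3) + 0.3(0.5) + 0.3(4.8) = 6.0 + 1.0 + 0.2 + 1.4 = 8.6
(2) 1.4(4.3) + 1.75(3.6) + 0.3(4.8) = 13.8
(3) 1.35(4.3) = 5.8
(4) 1.4(4.3) + 1.7(3.3) + 0.2(3.6) = 12.4
Maximum is from combination 2.

13.8 kPa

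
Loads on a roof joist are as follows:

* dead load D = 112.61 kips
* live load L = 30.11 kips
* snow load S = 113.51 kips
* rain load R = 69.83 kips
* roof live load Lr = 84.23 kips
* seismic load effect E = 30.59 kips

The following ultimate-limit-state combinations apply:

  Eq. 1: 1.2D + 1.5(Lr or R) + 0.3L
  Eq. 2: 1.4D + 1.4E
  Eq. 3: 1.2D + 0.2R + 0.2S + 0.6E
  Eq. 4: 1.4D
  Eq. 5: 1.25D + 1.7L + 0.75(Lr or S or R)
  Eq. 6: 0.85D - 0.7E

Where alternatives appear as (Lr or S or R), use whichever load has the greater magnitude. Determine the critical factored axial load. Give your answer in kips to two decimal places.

(Lr or R) → Lr = 84.23 kips; (Lr or S or R) → S = 113.51 kips.
Eq. 1: 1.2(112.61) + 1.5(84.23) + 0.3(30.11) = 135.13 + 126.35 + 9.03 = 270.51
Eq. 2: 1.4(112.61) + 1.4(30.59) = 157.65 + 42.83 = 200.48
Eq. 3: 1.2(112.61) + 0.2(69.83) + 0.2(113.51) + 0.6(30.59) = 135.13 + 13.97 + 22.70 + 18.35 = 190.15
Eq. 4: 1.4(112.61) = 157.65
Eq. 5: 1.25(112.61) + 1.7(30.11) + 0.75(113.51) = 140.76 + 51.19 + 85.13 = 277.08
Eq. 6: 0.85(112.61) - 0.7(30.59) = 95.72 - 21.41 = 74.31
The controlling combination is 5, giving 277.08 kips.

277.08 kips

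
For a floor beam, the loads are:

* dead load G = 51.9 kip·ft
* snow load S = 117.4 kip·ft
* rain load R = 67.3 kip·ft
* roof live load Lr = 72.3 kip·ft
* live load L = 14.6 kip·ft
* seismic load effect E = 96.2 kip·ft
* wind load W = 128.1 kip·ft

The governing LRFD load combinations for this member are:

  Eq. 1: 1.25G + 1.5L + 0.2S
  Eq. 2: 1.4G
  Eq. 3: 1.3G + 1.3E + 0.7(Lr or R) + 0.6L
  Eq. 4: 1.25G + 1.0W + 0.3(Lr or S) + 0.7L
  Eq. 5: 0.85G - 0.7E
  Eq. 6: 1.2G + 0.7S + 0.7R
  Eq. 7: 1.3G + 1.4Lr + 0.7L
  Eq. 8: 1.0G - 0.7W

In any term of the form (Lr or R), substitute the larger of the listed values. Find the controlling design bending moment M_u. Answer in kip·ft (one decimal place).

251.9 kip·ft

(Lr or R) → Lr = 72.3 kip·ft; (Lr or S) → S = 117.4 kip·ft.
Eq. 1: 1.25(51.9) + 1.5(14.6) + 0.2(117.4) = 64.9 + 21.9 + 23.5 = 110.3
Eq. 2: 1.4(51.9) = 72.7
Eq. 3: 1.3(51.9) + 1.3(96.2) + 0.7(72.3) + 0.6(14.6) = 251.9
Eq. 4: 1.25(51.9) + 1.0(128.1) + 0.3(117.4) + 0.7(14.6) = 64.9 + 128.1 + 35.2 + 10.2 = 238.4
Eq. 5: 0.85(51.9) - 0.7(96.2) = 44.1 - 67.3 = -23.2
Eq. 6: 1.2(51.9) + 0.7(117.4) + 0.7(67.3) = 62.3 + 82.2 + 47.1 = 191.6
Eq. 7: 1.3(51.9) + 1.4(72.3) + 0.7(14.6) = 67.5 + 101.2 + 10.2 = 178.9
Eq. 8: 1.0(51.9) - 0.7(128.1) = 51.9 - 89.7 = -37.8
The controlling combination is 3, giving 251.9 kip·ft.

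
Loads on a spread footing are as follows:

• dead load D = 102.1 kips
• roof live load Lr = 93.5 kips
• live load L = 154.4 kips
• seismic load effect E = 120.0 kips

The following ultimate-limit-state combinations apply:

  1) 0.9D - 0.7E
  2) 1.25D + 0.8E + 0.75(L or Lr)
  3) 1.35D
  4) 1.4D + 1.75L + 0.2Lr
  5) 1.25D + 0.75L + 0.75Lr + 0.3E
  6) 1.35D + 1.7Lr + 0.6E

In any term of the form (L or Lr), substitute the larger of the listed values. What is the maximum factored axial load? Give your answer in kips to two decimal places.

(L or Lr) → L = 154.4 kips.
1) 0.9(102.1) - 0.7(120.0) = 7.89
2) 1.25(102.1) + 0.8(120.0) + 0.75(154.4) = 339.43
3) 1.35(102.1) = 137.84
4) 1.4(102.1) + 1.75(154.4) + 0.2(93.5) = 431.84
5) 1.25(102.1) + 0.75(154.4) + 0.75(93.5) + 0.3(120.0) = 349.55
6) 1.35(102.1) + 1.7(93.5) + 0.6(120.0) = 368.79
Maximum is from combination 4.

431.84 kips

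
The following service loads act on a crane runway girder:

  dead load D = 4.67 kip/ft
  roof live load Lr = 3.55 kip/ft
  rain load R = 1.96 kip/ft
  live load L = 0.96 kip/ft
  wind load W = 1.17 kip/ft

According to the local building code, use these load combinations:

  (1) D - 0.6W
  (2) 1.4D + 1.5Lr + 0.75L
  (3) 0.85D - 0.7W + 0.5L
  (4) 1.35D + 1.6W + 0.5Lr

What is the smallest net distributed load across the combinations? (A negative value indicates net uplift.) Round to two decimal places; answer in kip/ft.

(1) 1.0(4.67) - 0.6(1.17) = 3.97
(2) 1.4(4.67) + 1.5(3.55) + 0.75(0.96) = 12.58
(3) 0.85(4.67) - 0.7(1.17) + 0.5(0.96) = 3.63
(4) 1.35(4.67) + 1.6(1.17) + 0.5(3.55) = 9.95
Combination 3 gives the minimum: 3.63 kip/ft.

3.63 kip/ft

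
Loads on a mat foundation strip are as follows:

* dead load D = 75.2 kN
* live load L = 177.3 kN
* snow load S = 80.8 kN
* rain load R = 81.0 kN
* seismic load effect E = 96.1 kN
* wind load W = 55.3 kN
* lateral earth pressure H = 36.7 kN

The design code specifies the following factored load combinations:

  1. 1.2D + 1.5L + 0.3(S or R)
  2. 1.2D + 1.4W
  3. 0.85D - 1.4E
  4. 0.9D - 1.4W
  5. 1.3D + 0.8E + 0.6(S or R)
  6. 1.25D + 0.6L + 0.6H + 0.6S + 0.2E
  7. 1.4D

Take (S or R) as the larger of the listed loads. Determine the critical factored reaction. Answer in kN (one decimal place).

380.5 kN

(S or R) → R = 81.0 kN.
1. 1.2(75.2) + 1.5(177.3) + 0.3(81.0) = 90.2 + 266.0 + 24.3 = 380.5
2. 1.2(75.2) + 1.4(55.3) = 167.7
3. 0.85(75.2) - 1.4(96.1) = 63.9 - 134.5 = -70.6
4. 0.9(75.2) - 1.4(55.3) = 67.7 - 77.4 = -9.7
5. 1.3(75.2) + 0.8(96.1) + 0.6(81.0) = 223.2
6. 1.25(75.2) + 0.6(177.3) + 0.6(36.7) + 0.6(80.8) + 0.2(96.1) = 94.0 + 106.4 + 22.0 + 48.5 + 19.2 = 290.1
7. 1.4(75.2) = 105.3
Maximum is from combination 1.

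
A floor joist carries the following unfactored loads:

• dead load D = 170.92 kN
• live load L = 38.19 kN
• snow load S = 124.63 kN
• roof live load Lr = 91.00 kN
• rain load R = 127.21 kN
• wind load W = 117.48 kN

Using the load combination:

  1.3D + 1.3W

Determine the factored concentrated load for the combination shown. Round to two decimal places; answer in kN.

1.3(170.92) + 1.3(117.48) = 222.20 + 152.72 = 374.92
P_u = 374.92 kN.

374.92 kN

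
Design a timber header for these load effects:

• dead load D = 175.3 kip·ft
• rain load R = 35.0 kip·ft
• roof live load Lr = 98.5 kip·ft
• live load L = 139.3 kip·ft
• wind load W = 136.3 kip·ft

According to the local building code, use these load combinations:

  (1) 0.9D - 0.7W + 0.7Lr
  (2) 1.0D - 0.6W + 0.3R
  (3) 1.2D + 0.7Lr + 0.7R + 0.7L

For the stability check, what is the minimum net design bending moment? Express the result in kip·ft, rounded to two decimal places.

104.02 kip·ft

(1) 0.9(175.3) - 0.7(136.3) + 0.7(98.5) = 131.31
(2) 1.0(175.3) - 0.6(136.3) + 0.3(35.0) = 104.02
(3) 1.2(175.3) + 0.7(98.5) + 0.7(35.0) + 0.7(139.3) = 401.32
Combination 2 gives the minimum: 104.02 kip·ft.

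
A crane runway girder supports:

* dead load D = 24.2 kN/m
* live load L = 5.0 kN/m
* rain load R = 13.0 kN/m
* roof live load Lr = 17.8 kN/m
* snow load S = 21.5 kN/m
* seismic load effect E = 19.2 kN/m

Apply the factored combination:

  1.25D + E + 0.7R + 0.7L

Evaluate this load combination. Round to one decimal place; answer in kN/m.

62.1 kN/m

1.25(24.2) + 1.0(19.2) + 0.7(13.0) + 0.7(5.0) = 62.1
w_u = 62.1 kN/m.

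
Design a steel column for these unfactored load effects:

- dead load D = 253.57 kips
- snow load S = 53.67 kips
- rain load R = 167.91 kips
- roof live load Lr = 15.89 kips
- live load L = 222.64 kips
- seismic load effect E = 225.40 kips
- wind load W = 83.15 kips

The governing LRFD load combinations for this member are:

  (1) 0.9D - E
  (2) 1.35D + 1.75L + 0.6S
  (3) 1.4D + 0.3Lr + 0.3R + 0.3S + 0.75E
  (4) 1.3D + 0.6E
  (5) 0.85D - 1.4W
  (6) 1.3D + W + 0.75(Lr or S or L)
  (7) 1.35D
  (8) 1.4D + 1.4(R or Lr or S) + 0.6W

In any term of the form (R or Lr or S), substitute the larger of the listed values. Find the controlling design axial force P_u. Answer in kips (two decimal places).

764.14 kips

(Lr or S or L) → L = 222.64 kips; (R or Lr or S) → R = 167.91 kips.
(1) 0.9(253.57) - 1.0(225.40) = 228.21 - 225.40 = 2.81
(2) 1.35(253.57) + 1.75(222.64) + 0.6(53.67) = 342.32 + 389.62 + 32.20 = 764.14
(3) 1.4(253.57) + 0.3(15.89) + 0.3(167.91) + 0.3(53.67) + 0.75(225.40) = 355.00 + 4.77 + 50.37 + 16.10 + 169.05 = 595.29
(4) 1.3(253.57) + 0.6(225.40) = 329.64 + 135.24 = 464.88
(5) 0.85(253.57) - 1.4(83.15) = 215.53 - 116.41 = 99.12
(6) 1.3(253.57) + 1.0(83.15) + 0.75(222.64) = 329.64 + 83.15 + 166.98 = 579.77
(7) 1.35(253.57) = 342.32
(8) 1.4(253.57) + 1.4(167.91) + 0.6(83.15) = 355.00 + 235.07 + 49.89 = 639.96
Maximum is from combination 2.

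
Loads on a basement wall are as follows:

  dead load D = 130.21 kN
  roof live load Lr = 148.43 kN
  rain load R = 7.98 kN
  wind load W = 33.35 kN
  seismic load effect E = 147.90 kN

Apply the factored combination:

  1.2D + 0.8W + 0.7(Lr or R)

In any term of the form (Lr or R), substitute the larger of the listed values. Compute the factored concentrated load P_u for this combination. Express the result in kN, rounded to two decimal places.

286.83 kN

(Lr or R) → Lr = 148.43 kN.
1.2(130.21) + 0.8(33.35) + 0.7(148.43) = 156.25 + 26.68 + 103.90 = 286.83
P_u = 286.83 kN.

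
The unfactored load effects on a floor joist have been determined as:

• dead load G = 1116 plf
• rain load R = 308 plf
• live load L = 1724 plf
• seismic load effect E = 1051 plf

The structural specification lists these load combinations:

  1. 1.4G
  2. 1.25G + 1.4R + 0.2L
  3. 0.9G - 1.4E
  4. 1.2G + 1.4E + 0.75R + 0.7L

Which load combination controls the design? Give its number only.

1. 1.4(1116) = 1562.40
2. 1.25(1116) + 1.4(308) + 0.2(1724) = 1395.00 + 431.20 + 344.80 = 2171.00
3. 0.9(1116) - 1.4(1051) = 1004.40 - 1471.40 = -467.00
4. 1.2(1116) + 1.4(1051) + 0.75(308) + 0.7(1724) = 1339.20 + 1471.40 + 231.00 + 1206.80 = 4248.40
The largest value is 4248.40 plf from combination 4.

Combination 4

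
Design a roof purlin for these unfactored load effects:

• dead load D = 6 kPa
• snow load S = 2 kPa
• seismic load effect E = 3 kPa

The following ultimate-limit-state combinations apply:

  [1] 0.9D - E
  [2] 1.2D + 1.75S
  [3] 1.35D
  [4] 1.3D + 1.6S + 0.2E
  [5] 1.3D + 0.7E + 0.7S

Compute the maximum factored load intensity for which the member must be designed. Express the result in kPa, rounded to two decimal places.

[1] 0.9(6) - 1.0(3) = 5.40 - 3.00 = 2.40
[2] 1.2(6) + 1.75(2) = 7.20 + 3.50 = 10.70
[3] 1.35(6) = 8.10
[4] 1.3(6) + 1.6(2) + 0.2(3) = 7.80 + 3.20 + 0.60 = 11.60
[5] 1.3(6) + 0.7(3) + 0.7(2) = 7.80 + 2.10 + 1.40 = 11.30
The controlling combination is 4, giving 11.60 kPa.

11.60 kPa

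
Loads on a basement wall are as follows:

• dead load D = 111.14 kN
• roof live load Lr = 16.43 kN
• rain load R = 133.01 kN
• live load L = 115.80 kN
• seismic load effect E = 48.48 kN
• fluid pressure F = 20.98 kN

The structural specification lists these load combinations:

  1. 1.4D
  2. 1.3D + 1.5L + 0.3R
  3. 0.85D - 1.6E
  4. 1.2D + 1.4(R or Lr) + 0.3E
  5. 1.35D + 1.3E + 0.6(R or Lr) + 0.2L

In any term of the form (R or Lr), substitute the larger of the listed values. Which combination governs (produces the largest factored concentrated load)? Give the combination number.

(R or Lr) → R = 133.01 kN.
1. 1.4(111.14) = 155.60
2. 1.3(111.14) + 1.5(115.80) + 0.3(133.01) = 358.09
3. 0.85(111.14) - 1.6(48.48) = 94.47 - 77.57 = 16.90
4. 1.2(111.14) + 1.4(133.01) + 0.3(48.48) = 334.13
5. 1.35(111.14) + 1.3(48.48) + 0.6(133.01) + 0.2(115.80) = 150.04 + 63.02 + 79.81 + 23.16 = 316.03
The largest value is 358.09 kN from combination 2.

Combination 2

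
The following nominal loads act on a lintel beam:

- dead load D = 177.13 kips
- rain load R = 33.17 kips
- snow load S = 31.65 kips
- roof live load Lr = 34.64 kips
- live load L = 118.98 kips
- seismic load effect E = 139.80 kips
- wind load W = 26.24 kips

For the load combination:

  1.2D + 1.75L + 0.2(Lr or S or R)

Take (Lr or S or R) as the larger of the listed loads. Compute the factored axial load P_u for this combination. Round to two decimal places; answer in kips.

427.70 kips

(Lr or S or R) → Lr = 34.64 kips.
1.2(177.13) + 1.75(118.98) + 0.2(34.64) = 427.70
P_u = 427.70 kips.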